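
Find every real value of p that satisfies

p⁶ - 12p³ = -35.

Let u = p³. The equation becomes u² - 12u + 35 = 0.
Factor: (u - 7)(u - 5) = 0, so u = 7 or u = 5.
p³ = 7 gives p = ∛(7) ≈ 1.9129.
p³ = 5 gives p = ∛(5) ≈ 1.71.

p = 1.71 or p = 1.9129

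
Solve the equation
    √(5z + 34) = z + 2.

z = 6

Square both sides: 5z + 34 = (z + 2)².
Expand and rearrange: z² - z - 30 = 0.
Solving gives z = 6 or z = -5.
Check each candidate in the original equation:
  z = 6: √(64) = 8, while z + 2 = 8 — valid.
  z = -5: √(9) = 3, while z + 2 = -3 — extraneous.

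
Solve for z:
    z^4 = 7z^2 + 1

Let u = z^2. The equation becomes u^2 - 7u - 1 = 0.
By the quadratic formula, u = 7/2 + sqrt(53)/2 or u = 7/2 - sqrt(53)/2.
z^2 = 7/2 + sqrt(53)/2 gives z = +/-sqrt(7/2 + sqrt(53)/2) ~= +/-2.6721.
z^2 = 7/2 - sqrt(53)/2 < 0 has no real solution.

z = -2.6721 or z = 2.6721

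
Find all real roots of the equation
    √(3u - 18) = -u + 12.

u = 9

Square both sides: 3u - 18 = (-u + 12)².
Expand and rearrange: u² - 27u + 162 = 0.
Solving gives u = 18 or u = 9.
Check each candidate in the original equation:
  u = 18: √(36) = 6, while -u + 12 = -6 — extraneous.
  u = 9: √(9) = 3, while -u + 12 = 3 — valid.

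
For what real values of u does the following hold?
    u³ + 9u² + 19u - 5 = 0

u = -5 or u = -4.2361 or u = 0.2361

Possible rational roots are divisors of -5. Testing u = -5 gives 0, so (u + 5) is a factor.
Divide: u³ + 9u² + 19u - 5 = (u + 5)(u² + 4u - 1).
Apply the quadratic formula to u² + 4u - 1 = 0: u = (-4 ± √20)/2, i.e. u ≈ 0.2361 or u ≈ -4.2361.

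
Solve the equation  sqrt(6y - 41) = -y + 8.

y = 7

Square both sides: 6y - 41 = (-y + 8)^2.
Expand and rearrange: y^2 - 22y + 105 = 0.
Solving gives y = 15 or y = 7.
Check each candidate in the original equation:
  y = 15: sqrt(49) = 7, while -y + 8 = -7 — extraneous.
  y = 7: sqrt(1) = 1, while -y + 8 = 1 — valid.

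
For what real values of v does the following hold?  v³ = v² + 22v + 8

v = -4 or v = -0.3723 or v = 5.3723

Rearrange: v³ - v² - 22v - 8 = 0.
Possible rational roots are divisors of -8. Testing v = -4 gives 0, so (v + 4) is a factor.
Divide: v³ - v² - 22v - 8 = (v + 4)(v² - 5v - 2).
Apply the quadratic formula to v² - 5v - 2 = 0: v = (5 ± √33)/2, i.e. v ≈ 5.3723 or v ≈ -0.3723.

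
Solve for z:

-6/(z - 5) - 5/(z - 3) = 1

Multiply both sides by (z - 5)(z - 3):
-6(z - 3) - 5(z - 5) = (z - 5)(z - 3).
Expand and collect terms: z^2 + 3z - 28 = 0.
Factor or apply the quadratic formula: z = 4 or z = -7.
Neither value makes a denominator zero (z != 5, z != 3), so both are valid.

z = -7 or z = 4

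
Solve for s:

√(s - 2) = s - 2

s = 2 or s = 3

Square both sides: s - 2 = (s - 2)².
Expand and rearrange: s² - 5s + 6 = 0.
Solving gives s = 3 or s = 2.
Check each candidate in the original equation:
  s = 3: √(1) = 1, while s - 2 = 1 — valid.
  s = 2: √(0) = 0, while s - 2 = 0 — valid.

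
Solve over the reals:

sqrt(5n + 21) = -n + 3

n = -1

Square both sides: 5n + 21 = (-n + 3)^2.
Expand and rearrange: n^2 - 11n - 12 = 0.
Solving gives n = 12 or n = -1.
Check each candidate in the original equation:
  n = 12: sqrt(81) = 9, while -n + 3 = -9 — extraneous.
  n = -1: sqrt(16) = 4, while -n + 3 = 4 — valid.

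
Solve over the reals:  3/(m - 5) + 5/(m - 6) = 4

m = 5.2753 or m = 7.7247

Multiply both sides by (m - 5)(m - 6):
3(m - 6) + 5(m - 5) = 4(m - 5)(m - 6).
Expand and collect terms: 4m² - 52m + 163 = 0.
By the quadratic formula, m = (52 ± √96) / 8, so m ≈ 7.7247 or m ≈ 5.2753.
Neither value makes a denominator zero (m ≠ 5, m ≠ 6), so both are valid.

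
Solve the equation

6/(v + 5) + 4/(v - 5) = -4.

Multiply both sides by (v + 5)(v - 5):
6(v - 5) + 4(v + 5) = -4(v + 5)(v - 5).
Expand and collect terms: -4v² - 10v + 110 = 0.
By the quadratic formula, v = (10 ± √1860) / -8, so v ≈ -6.641 or v ≈ 4.141.
Neither value makes a denominator zero (v ≠ -5, v ≠ 5), so both are valid.

v = -6.641 or v = 4.141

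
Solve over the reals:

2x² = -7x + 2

x = -3.7656 or x = 0.2656

Rearrange to standard form: 2x² + 7x - 2 = 0.
Discriminant: (7)² − 4·2·(-2) = 65.
Quadratic formula: x = (-7 ± √65) / 4.
So x = -7/4 + √(65)/4 ≈ 0.2656 or x = -√(65)/4 - 7/4 ≈ -3.7656.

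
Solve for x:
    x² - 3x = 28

x = -4 or x = 7

Bring every term to one side: x² - 3x - 28 = 0.
Factor: (x + 4)(x - 7) = 0.
So x = -4 or x = 7.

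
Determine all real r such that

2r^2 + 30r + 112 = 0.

r = -8 or r = -7

Factor: 2(r + 8)(r + 7) = 0.
So r = -8 or r = -7.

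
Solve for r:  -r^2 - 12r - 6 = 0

Discriminant: (-12)^2 - 4*(-1)*(-6) = 120.
Quadratic formula: r = (12 +/- sqrt(120)) / (-2).
So r = -6 - sqrt(30) ~= -11.4772 or r = -6 + sqrt(30) ~= -0.5228.

r = -11.4772 or r = -0.5228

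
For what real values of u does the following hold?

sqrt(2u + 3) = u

Square both sides: 2u + 3 = (u)^2.
Expand and rearrange: u^2 - 2u - 3 = 0.
Solving gives u = 3 or u = -1.
Check each candidate in the original equation:
  u = 3: sqrt(9) = 3, while u = 3 — valid.
  u = -1: sqrt(1) = 1, while u = -1 — extraneous.

u = 3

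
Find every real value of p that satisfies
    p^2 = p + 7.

p = -2.1926 or p = 3.1926

Rearrange to standard form: p^2 - p - 7 = 0.
Discriminant: (-1)^2 - 4*1*(-7) = 29.
Quadratic formula: p = (1 +/- sqrt(29)) / 2.
So p = 1/2 + sqrt(29)/2 ~= 3.1926 or p = 1/2 - sqrt(29)/2 ~= -2.1926.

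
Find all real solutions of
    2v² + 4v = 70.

v = -7 or v = 5

Bring every term to one side: 2v² + 4v - 70 = 0.
Factor: 2(v + 7)(v - 5) = 0.
So v = -7 or v = 5.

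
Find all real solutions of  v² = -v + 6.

Bring every term to one side: v² + v - 6 = 0.
Factor: (v + 3)(v - 2) = 0.
So v = -3 or v = 2.

v = -3 or v = 2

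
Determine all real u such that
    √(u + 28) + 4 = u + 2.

u = 8

Isolate the radical: √(u + 28) = u - 2.
Square both sides: u + 28 = (u - 2)².
Expand and rearrange: u² - 5u - 24 = 0.
Solving gives u = 8 or u = -3.
Check each candidate in the original equation:
  u = 8: √(36) = 6, while u - 2 = 6 — valid.
  u = -3: √(25) = 5, while u - 2 = -5 — extraneous.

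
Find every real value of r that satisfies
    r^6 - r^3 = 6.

r = -1.2599 or r = 1.4422

Let u = r^3. The equation becomes u^2 - u - 6 = 0.
Factor: (u - 3)(u + 2) = 0, so u = 3 or u = -2.
r^3 = 3 gives r = (3)^(1/3) ~= 1.4422.
r^3 = -2 gives r = -(2)^(1/3) ~= -1.2599.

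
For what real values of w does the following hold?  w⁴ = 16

Let u = w². The equation becomes u² - 16 = 0.
Factor: (u + 4)(u - 4) = 0, so u = -4 or u = 4.
w² = -4 < 0 has no real solution.
w² = 4 gives w = ±2.

w = -2 or w = 2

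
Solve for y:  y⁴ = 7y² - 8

y = -2.3583 or y = -1.1994 or y = 1.1994 or y = 2.3583

Let u = y². The equation becomes u² - 7u + 8 = 0.
By the quadratic formula, u = √(17)/2 + 7/2 or u = 7/2 - √(17)/2.
y² = √(17)/2 + 7/2 gives y = ±√(√(17)/2 + 7/2) ≈ ±2.3583.
y² = 7/2 - √(17)/2 gives y = ±√(7/2 - √(17)/2) ≈ ±1.1994.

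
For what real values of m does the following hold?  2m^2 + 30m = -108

m = -9 or m = -6

Bring every term to one side: 2m^2 + 30m + 108 = 0.
Factor: 2(m + 9)(m + 6) = 0.
So m = -9 or m = -6.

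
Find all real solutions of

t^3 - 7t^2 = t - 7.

t = -1 or t = 1 or t = 7

Rearrange: t^3 - 7t^2 - t + 7 = 0.
Possible rational roots are divisors of 7. Testing t = -1 gives 0, so (t + 1) is a factor.
Divide: t^3 - 7t^2 - t + 7 = (t + 1)(t^2 - 8t + 7).
Factor the quadratic: t = 7 or t = 1.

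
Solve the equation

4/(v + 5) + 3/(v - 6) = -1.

v = -9.9282 or v = 3.9282

Multiply both sides by (v + 5)(v - 6):
4(v - 6) + 3(v + 5) = -(v + 5)(v - 6).
Expand and collect terms: -v^2 - 6v + 39 = 0.
By the quadratic formula, v = (6 +/- sqrt(192)) / -2, so v ~= -9.9282 or v ~= 3.9282.
Neither value makes a denominator zero (v != -5, v != 6), so both are valid.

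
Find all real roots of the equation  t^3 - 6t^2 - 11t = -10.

Rearrange: t^3 - 6t^2 - 11t + 10 = 0.
Possible rational roots are divisors of 10. Testing t = -2 gives 0, so (t + 2) is a factor.
Divide: t^3 - 6t^2 - 11t + 10 = (t + 2)(t^2 - 8t + 5).
Apply the quadratic formula to t^2 - 8t + 5 = 0: t = (8 +/- sqrt(44))/2, i.e. t ~= 7.3166 or t ~= 0.6834.

t = -2 or t = 0.6834 or t = 7.3166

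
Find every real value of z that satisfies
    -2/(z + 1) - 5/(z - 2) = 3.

z = -2.1196 or z = 0.7863

Multiply both sides by (z + 1)(z - 2):
-2(z - 2) - 5(z + 1) = 3(z + 1)(z - 2).
Expand and collect terms: 3z² + 4z - 5 = 0.
By the quadratic formula, z = (-4 ± √76) / 6, so z ≈ 0.7863 or z ≈ -2.1196.
Neither value makes a denominator zero (z ≠ -1, z ≠ 2), so both are valid.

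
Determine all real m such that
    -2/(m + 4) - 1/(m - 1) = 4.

m = -4.5237 or m = 0.7737

Multiply both sides by (m + 4)(m - 1):
-2(m - 1) - (m + 4) = 4(m + 4)(m - 1).
Expand and collect terms: 4m^2 + 15m - 14 = 0.
By the quadratic formula, m = (-15 +/- sqrt(449)) / 8, so m ~= 0.7737 or m ~= -4.5237.
Neither value makes a denominator zero (m != -4, m != 1), so both are valid.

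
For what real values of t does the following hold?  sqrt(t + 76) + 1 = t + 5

t = 5

Isolate the radical: sqrt(t + 76) = t + 4.
Square both sides: t + 76 = (t + 4)^2.
Expand and rearrange: t^2 + 7t - 60 = 0.
Solving gives t = 5 or t = -12.
Check each candidate in the original equation:
  t = 5: sqrt(81) = 9, while t + 4 = 9 — valid.
  t = -12: sqrt(64) = 8, while t + 4 = -8 — extraneous.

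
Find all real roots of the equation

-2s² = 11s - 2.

s = -5.6762 or s = 0.1762

Rearrange to standard form: -2s² - 11s + 2 = 0.
Discriminant: (-11)² − 4·(-2)·2 = 137.
Quadratic formula: s = (11 ± √137) / (-4).
So s = -√(137)/4 - 11/4 ≈ -5.6762 or s = -11/4 + √(137)/4 ≈ 0.1762.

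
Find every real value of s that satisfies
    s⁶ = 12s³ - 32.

s = 1.5874 or s = 2

Let u = s³. The equation becomes u² - 12u + 32 = 0.
Factor: (u - 8)(u - 4) = 0, so u = 8 or u = 4.
s³ = 8 gives s = 2.
s³ = 4 gives s = ∛(4) ≈ 1.5874.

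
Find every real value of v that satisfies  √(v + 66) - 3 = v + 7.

v = -2

Isolate the radical: √(v + 66) = v + 10.
Square both sides: v + 66 = (v + 10)².
Expand and rearrange: v² + 19v + 34 = 0.
Solving gives v = -2 or v = -17.
Check each candidate in the original equation:
  v = -2: √(64) = 8, while v + 10 = 8 — valid.
  v = -17: √(49) = 7, while v + 10 = -7 — extraneous.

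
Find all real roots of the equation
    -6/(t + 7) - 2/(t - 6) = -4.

t = -5.5622 or t = 6.5622

Multiply both sides by (t + 7)(t - 6):
-6(t - 6) - 2(t + 7) = -4(t + 7)(t - 6).
Expand and collect terms: -4t² + 4t + 146 = 0.
By the quadratic formula, t = (-4 ± √2352) / -8, so t ≈ -5.5622 or t ≈ 6.5622.
Neither value makes a denominator zero (t ≠ -7, t ≠ 6), so both are valid.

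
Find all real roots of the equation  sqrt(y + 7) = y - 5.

y = 9

Square both sides: y + 7 = (y - 5)^2.
Expand and rearrange: y^2 - 11y + 18 = 0.
Solving gives y = 9 or y = 2.
Check each candidate in the original equation:
  y = 9: sqrt(16) = 4, while y - 5 = 4 — valid.
  y = 2: sqrt(9) = 3, while y - 5 = -3 — extraneous.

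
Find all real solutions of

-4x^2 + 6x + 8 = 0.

x = -0.8508 or x = 2.3508

Discriminant: (6)^2 - 4*(-4)*8 = 164.
Quadratic formula: x = (-6 +/- sqrt(164)) / (-8).
So x = 3/4 - sqrt(41)/4 ~= -0.8508 or x = 3/4 + sqrt(41)/4 ~= 2.3508.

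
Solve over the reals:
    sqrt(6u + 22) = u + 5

Square both sides: 6u + 22 = (u + 5)^2.
Expand and rearrange: u^2 + 4u + 3 = 0.
Solving gives u = -1 or u = -3.
Check each candidate in the original equation:
  u = -1: sqrt(16) = 4, while u + 5 = 4 — valid.
  u = -3: sqrt(4) = 2, while u + 5 = 2 — valid.

u = -3 or u = -1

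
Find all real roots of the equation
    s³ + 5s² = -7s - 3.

s = -3 or s = -1

Rearrange: s³ + 5s² + 7s + 3 = 0.
Possible rational roots are divisors of 3. Testing s = -3 gives 0, so (s + 3) is a factor.
Divide: s³ + 5s² + 7s + 3 = (s + 3)(s² + 2s + 1).
The quadratic has the repeated root s = -1.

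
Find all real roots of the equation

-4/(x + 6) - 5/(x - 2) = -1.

x = -3.8443 or x = 8.8443

Multiply both sides by (x + 6)(x - 2):
-4(x - 2) - 5(x + 6) = -(x + 6)(x - 2).
Expand and collect terms: -x² + 5x + 34 = 0.
By the quadratic formula, x = (-5 ± √161) / -2, so x ≈ -3.8443 or x ≈ 8.8443.
Neither value makes a denominator zero (x ≠ -6, x ≠ 2), so both are valid.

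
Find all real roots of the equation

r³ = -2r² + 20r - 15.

Rearrange: r³ + 2r² - 20r + 15 = 0.
Possible rational roots are divisors of 15. Testing r = 3 gives 0, so (r - 3) is a factor.
Divide: r³ + 2r² - 20r + 15 = (r - 3)(r² + 5r - 5).
Apply the quadratic formula to r² + 5r - 5 = 0: r = (-5 ± √45)/2, i.e. r ≈ 0.8541 or r ≈ -5.8541.

r = -5.8541 or r = 0.8541 or r = 3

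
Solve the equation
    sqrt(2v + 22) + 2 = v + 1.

v = 7

Isolate the radical: sqrt(2v + 22) = v - 1.
Square both sides: 2v + 22 = (v - 1)^2.
Expand and rearrange: v^2 - 4v - 21 = 0.
Solving gives v = 7 or v = -3.
Check each candidate in the original equation:
  v = 7: sqrt(36) = 6, while v - 1 = 6 — valid.
  v = -3: sqrt(16) = 4, while v - 1 = -4 — extraneous.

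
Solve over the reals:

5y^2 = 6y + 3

y = -0.3798 or y = 1.5798

Rearrange to standard form: 5y^2 - 6y - 3 = 0.
Discriminant: (-6)^2 - 4*5*(-3) = 96.
Quadratic formula: y = (6 +/- sqrt(96)) / 10.
So y = 3/5 + 2*sqrt(6)/5 ~= 1.5798 or y = 3/5 - 2*sqrt(6)/5 ~= -0.3798.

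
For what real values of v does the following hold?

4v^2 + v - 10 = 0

v = -1.7111 or v = 1.4611

Discriminant: (1)^2 - 4*4*(-10) = 161.
Quadratic formula: v = (-1 +/- sqrt(161)) / 8.
So v = -1/8 + sqrt(161)/8 ~= 1.4611 or v = -sqrt(161)/8 - 1/8 ~= -1.7111.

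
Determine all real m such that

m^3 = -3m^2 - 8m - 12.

m = -2

Rearrange: m^3 + 3m^2 + 8m + 12 = 0.
Possible rational roots are divisors of 12. Testing m = -2 gives 0, so (m + 2) is a factor.
Divide: m^3 + 3m^2 + 8m + 12 = (m + 2)(m^2 + m + 6).
The quadratic m^2 + m + 6 has discriminant -23 < 0, so no further real roots.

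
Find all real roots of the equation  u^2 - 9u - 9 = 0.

Discriminant: (-9)^2 - 4*1*(-9) = 117.
Quadratic formula: u = (9 +/- sqrt(117)) / 2.
So u = 9/2 + 3*sqrt(13)/2 ~= 9.9083 or u = 9/2 - 3*sqrt(13)/2 ~= -0.9083.

u = -0.9083 or u = 9.9083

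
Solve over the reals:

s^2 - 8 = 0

s = -2.8284 or s = 2.8284

Discriminant: (0)^2 - 4*1*(-8) = 32.
Quadratic formula: s = (0 +/- sqrt(32)) / 2.
So s = 2*sqrt(2) ~= 2.8284 or s = -2*sqrt(2) ~= -2.8284.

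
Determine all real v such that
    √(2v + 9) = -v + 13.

v = 8

Square both sides: 2v + 9 = (-v + 13)².
Expand and rearrange: v² - 28v + 160 = 0.
Solving gives v = 20 or v = 8.
Check each candidate in the original equation:
  v = 20: √(49) = 7, while -v + 13 = -7 — extraneous.
  v = 8: √(25) = 5, while -v + 13 = 5 — valid.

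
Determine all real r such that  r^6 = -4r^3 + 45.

Let u = r^3. The equation becomes u^2 + 4u - 45 = 0.
Factor: (u - 5)(u + 9) = 0, so u = 5 or u = -9.
r^3 = 5 gives r = (5)^(1/3) ~= 1.71.
r^3 = -9 gives r = -(9)^(1/3) ~= -2.0801.

r = -2.0801 or r = 1.71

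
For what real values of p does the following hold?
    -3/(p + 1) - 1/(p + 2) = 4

Multiply both sides by (p + 1)(p + 2):
-3(p + 2) - (p + 1) = 4(p + 1)(p + 2).
Expand and collect terms: 4p^2 + 16p + 15 = 0.
Factor or apply the quadratic formula: p = -1.5 or p = -2.5.
Neither value makes a denominator zero (p != -1, p != -2), so both are valid.

p = -2.5 or p = -1.5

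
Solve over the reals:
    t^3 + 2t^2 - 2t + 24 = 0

t = -4

Possible rational roots are divisors of 24. Testing t = -4 gives 0, so (t + 4) is a factor.
Divide: t^3 + 2t^2 - 2t + 24 = (t + 4)(t^2 - 2t + 6).
The quadratic t^2 - 2t + 6 has discriminant -20 < 0, so no further real roots.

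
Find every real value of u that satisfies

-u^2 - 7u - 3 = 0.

Discriminant: (-7)^2 - 4*(-1)*(-3) = 37.
Quadratic formula: u = (7 +/- sqrt(37)) / (-2).
So u = -7/2 - sqrt(37)/2 ~= -6.5414 or u = -7/2 + sqrt(37)/2 ~= -0.4586.

u = -6.5414 or u = -0.4586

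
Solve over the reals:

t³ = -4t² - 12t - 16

t = -2

Rearrange: t³ + 4t² + 12t + 16 = 0.
Possible rational roots are divisors of 16. Testing t = -2 gives 0, so (t + 2) is a factor.
Divide: t³ + 4t² + 12t + 16 = (t + 2)(t² + 2t + 8).
The quadratic t² + 2t + 8 has discriminant -28 < 0, so no further real roots.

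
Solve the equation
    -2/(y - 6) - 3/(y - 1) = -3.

y = 1.8613 or y = 6.8054

Multiply both sides by (y - 6)(y - 1):
-2(y - 1) - 3(y - 6) = -3(y - 6)(y - 1).
Expand and collect terms: -3y^2 + 26y - 38 = 0.
By the quadratic formula, y = (-26 +/- sqrt(220)) / -6, so y ~= 1.8613 or y ~= 6.8054.
Neither value makes a denominator zero (y != 6, y != 1), so both are valid.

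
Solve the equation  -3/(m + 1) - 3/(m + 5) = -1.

m = -3.6056 or m = 3.6056

Multiply both sides by (m + 1)(m + 5):
-3(m + 5) - 3(m + 1) = -(m + 1)(m + 5).
Expand and collect terms: -m² + 13 = 0.
By the quadratic formula, m = (0 ± √52) / -2, so m ≈ -3.6056 or m ≈ 3.6056.
Neither value makes a denominator zero (m ≠ -1, m ≠ -5), so both are valid.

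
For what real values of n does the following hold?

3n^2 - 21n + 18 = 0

Factor: 3(n - 6)(n - 1) = 0.
So n = 6 or n = 1.

n = 1 or n = 6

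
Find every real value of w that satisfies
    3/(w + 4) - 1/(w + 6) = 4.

w = -6.1861 or w = -3.3139

Multiply both sides by (w + 4)(w + 6):
3(w + 6) - (w + 4) = 4(w + 4)(w + 6).
Expand and collect terms: 4w² + 38w + 82 = 0.
By the quadratic formula, w = (-38 ± √132) / 8, so w ≈ -3.3139 or w ≈ -6.1861.
Neither value makes a denominator zero (w ≠ -4, w ≠ -6), so both are valid.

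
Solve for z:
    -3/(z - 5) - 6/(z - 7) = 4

Multiply both sides by (z - 5)(z - 7):
-3(z - 7) - 6(z - 5) = 4(z - 5)(z - 7).
Expand and collect terms: 4z² - 39z + 89 = 0.
By the quadratic formula, z = (39 ± √97) / 8, so z ≈ 6.1061 or z ≈ 3.6439.
Neither value makes a denominator zero (z ≠ 5, z ≠ 7), so both are valid.

z = 3.6439 or z = 6.1061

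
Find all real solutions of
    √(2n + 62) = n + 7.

n = 1

Square both sides: 2n + 62 = (n + 7)².
Expand and rearrange: n² + 12n - 13 = 0.
Solving gives n = 1 or n = -13.
Check each candidate in the original equation:
  n = 1: √(64) = 8, while n + 7 = 8 — valid.
  n = -13: √(36) = 6, while n + 7 = -6 — extraneous.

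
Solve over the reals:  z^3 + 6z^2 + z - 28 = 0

Possible rational roots are divisors of -28. Testing z = -4 gives 0, so (z + 4) is a factor.
Divide: z^3 + 6z^2 + z - 28 = (z + 4)(z^2 + 2z - 7).
Apply the quadratic formula to z^2 + 2z - 7 = 0: z = (-2 +/- sqrt(32))/2, i.e. z ~= 1.8284 or z ~= -3.8284.

z = -4 or z = -3.8284 or z = 1.8284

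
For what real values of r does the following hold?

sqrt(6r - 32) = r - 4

r = 6 or r = 8

Square both sides: 6r - 32 = (r - 4)^2.
Expand and rearrange: r^2 - 14r + 48 = 0.
Solving gives r = 8 or r = 6.
Check each candidate in the original equation:
  r = 8: sqrt(16) = 4, while r - 4 = 4 — valid.
  r = 6: sqrt(4) = 2, while r - 4 = 2 — valid.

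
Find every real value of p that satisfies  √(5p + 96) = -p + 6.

p = -3

Square both sides: 5p + 96 = (-p + 6)².
Expand and rearrange: p² - 17p - 60 = 0.
Solving gives p = 20 or p = -3.
Check each candidate in the original equation:
  p = 20: √(196) = 14, while -p + 6 = -14 — extraneous.
  p = -3: √(81) = 9, while -p + 6 = 9 — valid.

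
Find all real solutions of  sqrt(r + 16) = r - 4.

r = 9

Square both sides: r + 16 = (r - 4)^2.
Expand and rearrange: r^2 - 9r = 0.
Solving gives r = 9 or r = 0.
Check each candidate in the original equation:
  r = 9: sqrt(25) = 5, while r - 4 = 5 — valid.
  r = 0: sqrt(16) = 4, while r - 4 = -4 — extraneous.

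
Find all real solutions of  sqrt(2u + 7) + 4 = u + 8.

u = -3

Isolate the radical: sqrt(2u + 7) = u + 4.
Square both sides: 2u + 7 = (u + 4)^2.
Expand and rearrange: u^2 + 6u + 9 = 0.
This gives the repeated root u = -3.
Check in the original equation:
  u = -3: sqrt(1) = 1, while u + 4 = 1 — valid.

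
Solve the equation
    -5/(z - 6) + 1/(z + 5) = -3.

z = -5.2905 or z = 7.6238

Multiply both sides by (z - 6)(z + 5):
-5(z + 5) + (z - 6) = -3(z - 6)(z + 5).
Expand and collect terms: -3z² + 7z + 121 = 0.
By the quadratic formula, z = (-7 ± √1501) / -6, so z ≈ -5.2905 or z ≈ 7.6238.
Neither value makes a denominator zero (z ≠ 6, z ≠ -5), so both are valid.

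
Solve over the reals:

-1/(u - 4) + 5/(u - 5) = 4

u = 3.882 or u = 6.118

Multiply both sides by (u - 4)(u - 5):
-(u - 5) + 5(u - 4) = 4(u - 4)(u - 5).
Expand and collect terms: 4u² - 40u + 95 = 0.
By the quadratic formula, u = (40 ± √80) / 8, so u ≈ 6.118 or u ≈ 3.882.
Neither value makes a denominator zero (u ≠ 4, u ≠ 5), so both are valid.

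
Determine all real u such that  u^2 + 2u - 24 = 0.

Factor: (u + 6)(u - 4) = 0.
So u = -6 or u = 4.

u = -6 or u = 4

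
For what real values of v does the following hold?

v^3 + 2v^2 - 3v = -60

Rearrange: v^3 + 2v^2 - 3v + 60 = 0.
Possible rational roots are divisors of 60. Testing v = -5 gives 0, so (v + 5) is a factor.
Divide: v^3 + 2v^2 - 3v + 60 = (v + 5)(v^2 - 3v + 12).
The quadratic v^2 - 3v + 12 has discriminant -39 < 0, so no further real roots.

v = -5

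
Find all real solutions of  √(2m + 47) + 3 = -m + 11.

m = 1

Isolate the radical: √(2m + 47) = -m + 8.
Square both sides: 2m + 47 = (-m + 8)².
Expand and rearrange: m² - 18m + 17 = 0.
Solving gives m = 17 or m = 1.
Check each candidate in the original equation:
  m = 17: √(81) = 9, while -m + 8 = -9 — extraneous.
  m = 1: √(49) = 7, while -m + 8 = 7 — valid.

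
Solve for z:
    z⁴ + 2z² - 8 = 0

Let u = z². The equation becomes u² + 2u - 8 = 0.
Factor: (u - 2)(u + 4) = 0, so u = 2 or u = -4.
z² = 2 gives z = ±√(2) ≈ ±1.4142.
z² = -4 < 0 has no real solution.

z = -1.4142 or z = 1.4142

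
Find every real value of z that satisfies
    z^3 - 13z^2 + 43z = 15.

Rearrange: z^3 - 13z^2 + 43z - 15 = 0.
Possible rational roots are divisors of -15. Testing z = 5 gives 0, so (z - 5) is a factor.
Divide: z^3 - 13z^2 + 43z - 15 = (z - 5)(z^2 - 8z + 3).
Apply the quadratic formula to z^2 - 8z + 3 = 0: z = (8 +/- sqrt(52))/2, i.e. z ~= 7.6056 or z ~= 0.3944.

z = 0.3944 or z = 5 or z = 7.6056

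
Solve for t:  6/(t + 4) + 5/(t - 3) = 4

Multiply both sides by (t + 4)(t - 3):
6(t - 3) + 5(t + 4) = 4(t + 4)(t - 3).
Expand and collect terms: 4t^2 - 7t - 50 = 0.
By the quadratic formula, t = (7 +/- sqrt(849)) / 8, so t ~= 4.5172 or t ~= -2.7672.
Neither value makes a denominator zero (t != -4, t != 3), so both are valid.

t = -2.7672 or t = 4.5172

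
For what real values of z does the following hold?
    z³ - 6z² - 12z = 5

Rearrange: z³ - 6z² - 12z - 5 = 0.
Possible rational roots are divisors of -5. Testing z = -1 gives 0, so (z + 1) is a factor.
Divide: z³ - 6z² - 12z - 5 = (z + 1)(z² - 7z - 5).
Apply the quadratic formula to z² - 7z - 5 = 0: z = (7 ± √69)/2, i.e. z ≈ 7.6533 or z ≈ -0.6533.

z = -1 or z = -0.6533 or z = 7.6533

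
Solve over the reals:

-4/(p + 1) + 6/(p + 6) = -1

Multiply both sides by (p + 1)(p + 6):
-4(p + 6) + 6(p + 1) = -(p + 1)(p + 6).
Expand and collect terms: -p^2 - 9p + 12 = 0.
By the quadratic formula, p = (9 +/- sqrt(129)) / -2, so p ~= -10.1789 or p ~= 1.1789.
Neither value makes a denominator zero (p != -1, p != -6), so both are valid.

p = -10.1789 or p = 1.1789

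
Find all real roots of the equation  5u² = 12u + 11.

Rearrange to standard form: 5u² - 12u - 11 = 0.
Discriminant: (-12)² − 4·5·(-11) = 364.
Quadratic formula: u = (12 ± √364) / 10.
So u = 6/5 + √(91)/5 ≈ 3.1079 or u = 6/5 - √(91)/5 ≈ -0.7079.

u = -0.7079 or u = 3.1079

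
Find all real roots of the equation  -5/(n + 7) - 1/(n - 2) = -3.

Multiply both sides by (n + 7)(n - 2):
-5(n - 2) - (n + 7) = -3(n + 7)(n - 2).
Expand and collect terms: -3n² - 9n + 39 = 0.
By the quadratic formula, n = (9 ± √549) / -6, so n ≈ -5.4051 or n ≈ 2.4051.
Neither value makes a denominator zero (n ≠ -7, n ≠ 2), so both are valid.

n = -5.4051 or n = 2.4051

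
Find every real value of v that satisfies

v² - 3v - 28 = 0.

v = -4 or v = 7

Factor: (v + 4)(v - 7) = 0.
So v = -4 or v = 7.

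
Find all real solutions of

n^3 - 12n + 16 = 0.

n = -4 or n = 2

Possible rational roots are divisors of 16. Testing n = -4 gives 0, so (n + 4) is a factor.
Divide: n^3 - 12n + 16 = (n + 4)(n^2 - 4n + 4).
The quadratic has the repeated root n = 2.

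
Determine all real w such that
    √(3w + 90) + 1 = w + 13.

w = -3

Isolate the radical: √(3w + 90) = w + 12.
Square both sides: 3w + 90 = (w + 12)².
Expand and rearrange: w² + 21w + 54 = 0.
Solving gives w = -3 or w = -18.
Check each candidate in the original equation:
  w = -3: √(81) = 9, while w + 12 = 9 — valid.
  w = -18: √(36) = 6, while w + 12 = -6 — extraneous.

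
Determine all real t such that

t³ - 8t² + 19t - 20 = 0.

Possible rational roots are divisors of -20. Testing t = 5 gives 0, so (t - 5) is a factor.
Divide: t³ - 8t² + 19t - 20 = (t - 5)(t² - 3t + 4).
The quadratic t² - 3t + 4 has discriminant -7 < 0, so no further real roots.

t = 5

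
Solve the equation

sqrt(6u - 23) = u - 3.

Square both sides: 6u - 23 = (u - 3)^2.
Expand and rearrange: u^2 - 12u + 32 = 0.
Solving gives u = 8 or u = 4.
Check each candidate in the original equation:
  u = 8: sqrt(25) = 5, while u - 3 = 5 — valid.
  u = 4: sqrt(1) = 1, while u - 3 = 1 — valid.

u = 4 or u = 8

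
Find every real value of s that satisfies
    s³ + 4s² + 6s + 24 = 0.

s = -4

Possible rational roots are divisors of 24. Testing s = -4 gives 0, so (s + 4) is a factor.
Divide: s³ + 4s² + 6s + 24 = (s + 4)(s² + 6).
The quadratic s² + 6 has discriminant -24 < 0, so no further real roots.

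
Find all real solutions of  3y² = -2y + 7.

Rearrange to standard form: 3y² + 2y - 7 = 0.
Discriminant: (2)² − 4·3·(-7) = 88.
Quadratic formula: y = (-2 ± √88) / 6.
So y = -1/3 + √(22)/3 ≈ 1.2301 or y = -√(22)/3 - 1/3 ≈ -1.8968.

y = -1.8968 or y = 1.2301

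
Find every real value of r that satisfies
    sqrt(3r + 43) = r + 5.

Square both sides: 3r + 43 = (r + 5)^2.
Expand and rearrange: r^2 + 7r - 18 = 0.
Solving gives r = 2 or r = -9.
Check each candidate in the original equation:
  r = 2: sqrt(49) = 7, while r + 5 = 7 — valid.
  r = -9: sqrt(16) = 4, while r + 5 = -4 — extraneous.

r = 2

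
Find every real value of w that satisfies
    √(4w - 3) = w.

w = 1 or w = 3

Square both sides: 4w - 3 = (w)².
Expand and rearrange: w² - 4w + 3 = 0.
Solving gives w = 3 or w = 1.
Check each candidate in the original equation:
  w = 3: √(9) = 3, while w = 3 — valid.
  w = 1: √(1) = 1, while w = 1 — valid.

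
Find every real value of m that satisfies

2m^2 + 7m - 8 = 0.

m = -4.4075 or m = 0.9075

Discriminant: (7)^2 - 4*2*(-8) = 113.
Quadratic formula: m = (-7 +/- sqrt(113)) / 4.
So m = -7/4 + sqrt(113)/4 ~= 0.9075 or m = -sqrt(113)/4 - 7/4 ~= -4.4075.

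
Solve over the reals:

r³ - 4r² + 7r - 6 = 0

Possible rational roots are divisors of -6. Testing r = 2 gives 0, so (r - 2) is a factor.
Divide: r³ - 4r² + 7r - 6 = (r - 2)(r² - 2r + 3).
The quadratic r² - 2r + 3 has discriminant -8 < 0, so no further real roots.

r = 2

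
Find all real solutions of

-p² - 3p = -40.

p = -8 or p = 5

Bring every term to one side: -p² - 3p + 40 = 0.
Factor: -1(p + 8)(p - 5) = 0.
So p = -8 or p = 5.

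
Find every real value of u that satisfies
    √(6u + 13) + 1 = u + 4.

Isolate the radical: √(6u + 13) = u + 3.
Square both sides: 6u + 13 = (u + 3)².
Expand and rearrange: u² - 4 = 0.
Solving gives u = 2 or u = -2.
Check each candidate in the original equation:
  u = 2: √(25) = 5, while u + 3 = 5 — valid.
  u = -2: √(1) = 1, while u + 3 = 1 — valid.

u = -2 or u = 2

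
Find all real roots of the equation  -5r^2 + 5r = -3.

Rearrange to standard form: -5r^2 + 5r + 3 = 0.
Discriminant: (5)^2 - 4*(-5)*3 = 85.
Quadratic formula: r = (-5 +/- sqrt(85)) / (-10).
So r = 1/2 - sqrt(85)/10 ~= -0.422 or r = 1/2 + sqrt(85)/10 ~= 1.422.

r = -0.422 or r = 1.422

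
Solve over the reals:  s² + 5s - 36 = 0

s = -9 or s = 4

Factor: (s - 4)(s + 9) = 0.
So s = 4 or s = -9.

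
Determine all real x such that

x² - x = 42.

x = -6 or x = 7

Bring every term to one side: x² - x - 42 = 0.
Factor: (x - 7)(x + 6) = 0.
So x = 7 or x = -6.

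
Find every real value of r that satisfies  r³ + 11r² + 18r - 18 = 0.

r = -8.6904 or r = -3 or r = 0.6904

Possible rational roots are divisors of -18. Testing r = -3 gives 0, so (r + 3) is a factor.
Divide: r³ + 11r² + 18r - 18 = (r + 3)(r² + 8r - 6).
Apply the quadratic formula to r² + 8r - 6 = 0: r = (-8 ± √88)/2, i.e. r ≈ 0.6904 or r ≈ -8.6904.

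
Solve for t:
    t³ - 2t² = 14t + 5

t = -2.618 or t = -0.382 or t = 5

Rearrange: t³ - 2t² - 14t - 5 = 0.
Possible rational roots are divisors of -5. Testing t = 5 gives 0, so (t - 5) is a factor.
Divide: t³ - 2t² - 14t - 5 = (t - 5)(t² + 3t + 1).
Apply the quadratic formula to t² + 3t + 1 = 0: t = (-3 ± √5)/2, i.e. t ≈ -0.382 or t ≈ -2.618.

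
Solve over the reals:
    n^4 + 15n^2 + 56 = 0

No real solutions.

Let u = n^2. The equation becomes u^2 + 15u + 56 = 0.
Factor: (u + 8)(u + 7) = 0, so u = -8 or u = -7.
n^2 = -8 < 0 has no real solution.
n^2 = -7 < 0 has no real solution.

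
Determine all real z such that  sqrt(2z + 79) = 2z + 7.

Square both sides: 2z + 79 = (2z + 7)^2.
Expand and rearrange: 4z^2 + 26z - 30 = 0.
Solving gives z = 1 or z = -7.5.
Check each candidate in the original equation:
  z = 1: sqrt(81) = 9, while 2z + 7 = 9 — valid.
  z = -7.5: sqrt(64) = 8, while 2z + 7 = -8 — extraneous.

z = 1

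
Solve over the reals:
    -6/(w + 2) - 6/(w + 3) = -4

Multiply both sides by (w + 2)(w + 3):
-6(w + 3) - 6(w + 2) = -4(w + 2)(w + 3).
Expand and collect terms: -4w² - 8w + 6 = 0.
By the quadratic formula, w = (8 ± √160) / -8, so w ≈ -2.5811 or w ≈ 0.5811.
Neither value makes a denominator zero (w ≠ -2, w ≠ -3), so both are valid.

w = -2.5811 or w = 0.5811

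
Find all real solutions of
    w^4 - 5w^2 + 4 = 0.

w = -2 or w = -1 or w = 1 or w = 2

Let u = w^2. The equation becomes u^2 - 5u + 4 = 0.
Factor: (u - 4)(u - 1) = 0, so u = 4 or u = 1.
w^2 = 4 gives w = +/-2.
w^2 = 1 gives w = +/-1.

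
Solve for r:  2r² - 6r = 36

r = -3 or r = 6

Bring every term to one side: 2r² - 6r - 36 = 0.
Factor: 2(r - 6)(r + 3) = 0.
So r = 6 or r = -3.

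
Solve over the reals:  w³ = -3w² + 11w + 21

w = -4.4142 or w = -1.5858 or w = 3

Rearrange: w³ + 3w² - 11w - 21 = 0.
Possible rational roots are divisors of -21. Testing w = 3 gives 0, so (w - 3) is a factor.
Divide: w³ + 3w² - 11w - 21 = (w - 3)(w² + 6w + 7).
Apply the quadratic formula to w² + 6w + 7 = 0: w = (-6 ± √8)/2, i.e. w ≈ -1.5858 or w ≈ -4.4142.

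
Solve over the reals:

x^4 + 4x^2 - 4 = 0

x = -0.9102 or x = 0.9102

Let u = x^2. The equation becomes u^2 + 4u - 4 = 0.
By the quadratic formula, u = -2 + 2*sqrt(2) or u = -2*sqrt(2) - 2.
x^2 = -2 + 2*sqrt(2) gives x = +/-sqrt(-2 + 2*sqrt(2)) ~= +/-0.9102.
x^2 = -2*sqrt(2) - 2 < 0 has no real solution.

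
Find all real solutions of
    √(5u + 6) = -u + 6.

Square both sides: 5u + 6 = (-u + 6)².
Expand and rearrange: u² - 17u + 30 = 0.
Solving gives u = 15 or u = 2.
Check each candidate in the original equation:
  u = 15: √(81) = 9, while -u + 6 = -9 — extraneous.
  u = 2: √(16) = 4, while -u + 6 = 4 — valid.

u = 2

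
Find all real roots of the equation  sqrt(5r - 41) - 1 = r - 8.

Isolate the radical: sqrt(5r - 41) = r - 7.
Square both sides: 5r - 41 = (r - 7)^2.
Expand and rearrange: r^2 - 19r + 90 = 0.
Solving gives r = 10 or r = 9.
Check each candidate in the original equation:
  r = 10: sqrt(9) = 3, while r - 7 = 3 — valid.
  r = 9: sqrt(4) = 2, while r - 7 = 2 — valid.

r = 9 or r = 10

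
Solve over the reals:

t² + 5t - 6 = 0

t = -6 or t = 1

Factor: (t + 6)(t - 1) = 0.
So t = -6 or t = 1.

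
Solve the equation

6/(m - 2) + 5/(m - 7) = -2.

Multiply both sides by (m - 2)(m - 7):
6(m - 7) + 5(m - 2) = -2(m - 2)(m - 7).
Expand and collect terms: -2m² + 7m + 24 = 0.
By the quadratic formula, m = (-7 ± √241) / -4, so m ≈ -2.131 or m ≈ 5.631.
Neither value makes a denominator zero (m ≠ 2, m ≠ 7), so both are valid.

m = -2.131 or m = 5.631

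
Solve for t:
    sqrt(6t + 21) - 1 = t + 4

t = -2

Isolate the radical: sqrt(6t + 21) = t + 5.
Square both sides: 6t + 21 = (t + 5)^2.
Expand and rearrange: t^2 + 4t + 4 = 0.
This gives the repeated root t = -2.
Check in the original equation:
  t = -2: sqrt(9) = 3, while t + 5 = 3 — valid.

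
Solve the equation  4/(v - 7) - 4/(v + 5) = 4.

Multiply both sides by (v - 7)(v + 5):
4(v + 5) - 4(v - 7) = 4(v - 7)(v + 5).
Expand and collect terms: 4v^2 - 8v - 188 = 0.
By the quadratic formula, v = (8 +/- sqrt(3072)) / 8, so v ~= 7.9282 or v ~= -5.9282.
Neither value makes a denominator zero (v != 7, v != -5), so both are valid.

v = -5.9282 or v = 7.9282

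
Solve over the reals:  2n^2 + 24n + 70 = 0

Factor: 2(n + 5)(n + 7) = 0.
So n = -5 or n = -7.

n = -7 or n = -5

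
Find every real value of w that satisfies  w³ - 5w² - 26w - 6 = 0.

w = -3 or w = -0.2426 or w = 8.2426

Possible rational roots are divisors of -6. Testing w = -3 gives 0, so (w + 3) is a factor.
Divide: w³ - 5w² - 26w - 6 = (w + 3)(w² - 8w - 2).
Apply the quadratic formula to w² - 8w - 2 = 0: w = (8 ± √72)/2, i.e. w ≈ 8.2426 or w ≈ -0.2426.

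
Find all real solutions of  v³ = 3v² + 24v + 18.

v = -3 or v = -0.873 or v = 6.873

Rearrange: v³ - 3v² - 24v - 18 = 0.
Possible rational roots are divisors of -18. Testing v = -3 gives 0, so (v + 3) is a factor.
Divide: v³ - 3v² - 24v - 18 = (v + 3)(v² - 6v - 6).
Apply the quadratic formula to v² - 6v - 6 = 0: v = (6 ± √60)/2, i.e. v ≈ 6.873 or v ≈ -0.873.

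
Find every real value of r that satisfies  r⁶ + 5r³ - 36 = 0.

Let u = r³. The equation becomes u² + 5u - 36 = 0.
Factor: (u + 9)(u - 4) = 0, so u = -9 or u = 4.
r³ = -9 gives r = -∛(9) ≈ -2.0801.
r³ = 4 gives r = ∛(4) ≈ 1.5874.

r = -2.0801 or r = 1.5874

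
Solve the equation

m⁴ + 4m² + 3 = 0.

No real solutions.

Let u = m². The equation becomes u² + 4u + 3 = 0.
Factor: (u + 3)(u + 1) = 0, so u = -3 or u = -1.
m² = -3 < 0 has no real solution.
m² = -1 < 0 has no real solution.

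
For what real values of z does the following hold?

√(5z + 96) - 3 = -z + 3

z = -3

Isolate the radical: √(5z + 96) = -z + 6.
Square both sides: 5z + 96 = (-z + 6)².
Expand and rearrange: z² - 17z - 60 = 0.
Solving gives z = 20 or z = -3.
Check each candidate in the original equation:
  z = 20: √(196) = 14, while -z + 6 = -14 — extraneous.
  z = -3: √(81) = 9, while -z + 6 = 9 — valid.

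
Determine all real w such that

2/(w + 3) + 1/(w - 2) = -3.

w = -3.708 or w = 1.708

Multiply both sides by (w + 3)(w - 2):
2(w - 2) + (w + 3) = -3(w + 3)(w - 2).
Expand and collect terms: -3w² - 6w + 19 = 0.
By the quadratic formula, w = (6 ± √264) / -6, so w ≈ -3.708 or w ≈ 1.708.
Neither value makes a denominator zero (w ≠ -3, w ≠ 2), so both are valid.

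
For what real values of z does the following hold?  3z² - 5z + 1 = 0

Discriminant: (-5)² − 4·3·1 = 13.
Quadratic formula: z = (5 ± √13) / 6.
So z = √(13)/6 + 5/6 ≈ 1.4343 or z = 5/6 - √(13)/6 ≈ 0.2324.

z = 0.2324 or z = 1.4343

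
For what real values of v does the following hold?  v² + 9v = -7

v = -8.1401 or v = -0.8599

Rearrange to standard form: v² + 9v + 7 = 0.
Discriminant: (9)² − 4·1·7 = 53.
Quadratic formula: v = (-9 ± √53) / 2.
So v = -9/2 + √(53)/2 ≈ -0.8599 or v = -9/2 - √(53)/2 ≈ -8.1401.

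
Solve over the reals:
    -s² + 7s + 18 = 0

s = -2 or s = 9

Factor: -1(s + 2)(s - 9) = 0.
So s = -2 or s = 9.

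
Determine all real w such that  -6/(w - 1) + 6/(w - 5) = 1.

Multiply both sides by (w - 1)(w - 5):
-6(w - 5) + 6(w - 1) = (w - 1)(w - 5).
Expand and collect terms: w² - 6w - 19 = 0.
By the quadratic formula, w = (6 ± √112) / 2, so w ≈ 8.2915 or w ≈ -2.2915.
Neither value makes a denominator zero (w ≠ 1, w ≠ 5), so both are valid.

w = -2.2915 or w = 8.2915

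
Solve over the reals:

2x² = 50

x = -5 or x = 5

Bring every term to one side: 2x² - 50 = 0.
Factor: 2(x - 5)(x + 5) = 0.
So x = 5 or x = -5.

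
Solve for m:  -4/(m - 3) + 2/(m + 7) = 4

Multiply both sides by (m - 3)(m + 7):
-4(m + 7) + 2(m - 3) = 4(m - 3)(m + 7).
Expand and collect terms: 4m^2 + 18m - 50 = 0.
By the quadratic formula, m = (-18 +/- sqrt(1124)) / 8, so m ~= 1.9408 or m ~= -6.4408.
Neither value makes a denominator zero (m != 3, m != -7), so both are valid.

m = -6.4408 or m = 1.9408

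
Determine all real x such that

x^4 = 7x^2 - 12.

Let u = x^2. The equation becomes u^2 - 7u + 12 = 0.
Factor: (u - 4)(u - 3) = 0, so u = 4 or u = 3.
x^2 = 4 gives x = +/-2.
x^2 = 3 gives x = +/-sqrt(3) ~= +/-1.7321.

x = -2 or x = -1.7321 or x = 1.7321 or x = 2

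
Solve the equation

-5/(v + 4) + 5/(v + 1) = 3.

v = -5.1926 or v = 0.1926

Multiply both sides by (v + 4)(v + 1):
-5(v + 1) + 5(v + 4) = 3(v + 4)(v + 1).
Expand and collect terms: 3v² + 15v - 3 = 0.
By the quadratic formula, v = (-15 ± √261) / 6, so v ≈ 0.1926 or v ≈ -5.1926.
Neither value makes a denominator zero (v ≠ -4, v ≠ -1), so both are valid.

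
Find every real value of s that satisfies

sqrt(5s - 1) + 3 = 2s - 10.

Isolate the radical: sqrt(5s - 1) = 2s - 13.
Square both sides: 5s - 1 = (2s - 13)^2.
Expand and rearrange: 4s^2 - 57s + 170 = 0.
Solving gives s = 10 or s = 4.25.
Check each candidate in the original equation:
  s = 10: sqrt(49) = 7, while 2s - 13 = 7 — valid.
  s = 4.25: sqrt(20.25) = 4.5, while 2s - 13 = -4.5 — extraneous.

s = 10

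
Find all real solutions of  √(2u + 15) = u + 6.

u = -3

Square both sides: 2u + 15 = (u + 6)².
Expand and rearrange: u² + 10u + 21 = 0.
Solving gives u = -3 or u = -7.
Check each candidate in the original equation:
  u = -3: √(9) = 3, while u + 6 = 3 — valid.
  u = -7: √(1) = 1, while u + 6 = -1 — extraneous.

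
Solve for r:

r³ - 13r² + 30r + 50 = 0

Possible rational roots are divisors of 50. Testing r = 5 gives 0, so (r - 5) is a factor.
Divide: r³ - 13r² + 30r + 50 = (r - 5)(r² - 8r - 10).
Apply the quadratic formula to r² - 8r - 10 = 0: r = (8 ± √104)/2, i.e. r ≈ 9.099 or r ≈ -1.099.

r = -1.099 or r = 5 or r = 9.099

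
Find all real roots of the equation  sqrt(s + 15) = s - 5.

Square both sides: s + 15 = (s - 5)^2.
Expand and rearrange: s^2 - 11s + 10 = 0.
Solving gives s = 10 or s = 1.
Check each candidate in the original equation:
  s = 10: sqrt(25) = 5, while s - 5 = 5 — valid.
  s = 1: sqrt(16) = 4, while s - 5 = -4 — extraneous.

s = 10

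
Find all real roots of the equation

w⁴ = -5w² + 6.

Let u = w². The equation becomes u² + 5u - 6 = 0.
Factor: (u - 1)(u + 6) = 0, so u = 1 or u = -6.
w² = 1 gives w = ±1.
w² = -6 < 0 has no real solution.

w = -1 or w = 1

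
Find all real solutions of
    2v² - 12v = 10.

Rearrange to standard form: 2v² - 12v - 10 = 0.
Discriminant: (-12)² − 4·2·(-10) = 224.
Quadratic formula: v = (12 ± √224) / 4.
So v = 3 + √(14) ≈ 6.7417 or v = 3 - √(14) ≈ -0.7417.

v = -0.7417 or v = 6.7417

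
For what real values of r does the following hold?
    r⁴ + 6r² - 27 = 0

Let u = r². The equation becomes u² + 6u - 27 = 0.
Factor: (u + 9)(u - 3) = 0, so u = -9 or u = 3.
r² = -9 < 0 has no real solution.
r² = 3 gives r = ±√(3) ≈ ±1.7321.

r = -1.7321 or r = 1.7321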